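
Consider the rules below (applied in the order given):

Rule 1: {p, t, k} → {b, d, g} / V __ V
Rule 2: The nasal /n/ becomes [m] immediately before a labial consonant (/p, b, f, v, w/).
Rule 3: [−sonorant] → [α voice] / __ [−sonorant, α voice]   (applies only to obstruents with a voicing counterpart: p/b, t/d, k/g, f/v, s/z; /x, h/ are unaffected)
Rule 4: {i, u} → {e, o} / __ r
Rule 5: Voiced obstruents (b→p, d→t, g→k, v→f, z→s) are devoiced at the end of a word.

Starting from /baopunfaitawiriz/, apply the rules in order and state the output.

Rule 1 (intervocalic voicing): /p/ is a voiceless stop between vowels /o/ and /u/, so it voices to [b]. /t/ is a voiceless stop between vowels /i/ and /a/, so it voices to [d]. /baopunfaitawiriz/ → baobunfaidawiriz.
Rule 2 (nasal place assimilation): /n/ precedes the labial consonant /f/, so it assimilates in place to [m]. /baobunfaidawiriz/ → baobumfaidawiriz.
Rule 3 (regressive voicing assimilation): no segment meets the environment; /baobumfaidawiriz/ is unchanged.
Rule 4 (pre-rhotic lowering): /i/ is a high vowel immediately before /r/, so it lowers to [e]. /baobumfaidawiriz/ → baobumfaidaweriz.
Rule 5 (final devoicing): /z/ is a voiced obstruent in word-final position, so it devoices to [s]. /baobumfaidaweriz/ → baobumfaidaweris.

baobumfaidaweris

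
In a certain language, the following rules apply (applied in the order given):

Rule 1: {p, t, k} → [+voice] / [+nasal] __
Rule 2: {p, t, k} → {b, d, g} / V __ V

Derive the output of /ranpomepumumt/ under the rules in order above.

Rule 1 (post-nasal voicing): /p/ is a voiceless stop immediately after the nasal /n/, so it voices to [b]. /t/ is a voiceless stop immediately after the nasal /m/, so it voices to [d]. /ranpomepumumt/ → ranbomepumumd.
Rule 2 (intervocalic voicing): /p/ is a voiceless stop between vowels /e/ and /u/, so it voices to [b]. /ranbomepumumd/ → ranbomebumumd.

ranbomebumumd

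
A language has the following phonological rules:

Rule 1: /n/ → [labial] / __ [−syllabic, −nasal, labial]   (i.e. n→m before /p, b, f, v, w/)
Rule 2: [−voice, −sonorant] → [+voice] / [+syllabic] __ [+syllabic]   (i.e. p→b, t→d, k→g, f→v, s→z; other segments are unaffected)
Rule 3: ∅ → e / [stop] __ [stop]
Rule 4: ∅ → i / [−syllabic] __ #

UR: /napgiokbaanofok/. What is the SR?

napegiokebaanovoki

Rule 1 (nasal place assimilation): no segment meets the environment; /napgiokbaanofok/ is unchanged.
Rule 2 (intervocalic voicing): /f/ is a voiceless obstruent between vowels /o/ and /o/, so it voices to [v]. /napgiokbaanofok/ → napgiokbaanovok.
Rule 3 (stop-cluster e-epenthesis): /p/ and /g/ form a stop–stop cluster, so [e] is inserted between them. /k/ and /b/ form a stop–stop cluster, so [e] is inserted between them. /napgiokbaanovok/ → napegiokebaanovok.
Rule 4 (final i-epenthesis): the form ends in the consonant /k/, so [i] is inserted word-finally. /napegiokebaanovok/ → napegiokebaanovoki.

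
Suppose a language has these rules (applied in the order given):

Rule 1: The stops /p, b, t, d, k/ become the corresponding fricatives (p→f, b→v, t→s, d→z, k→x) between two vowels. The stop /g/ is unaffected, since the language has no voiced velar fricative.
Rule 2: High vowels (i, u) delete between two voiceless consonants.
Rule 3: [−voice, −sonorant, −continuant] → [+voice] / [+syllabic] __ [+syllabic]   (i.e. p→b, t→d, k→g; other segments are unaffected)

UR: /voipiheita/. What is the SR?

Rule 1 (intervocalic spirantization): /p/ is a stop between vowels /i/ and /i/, so it spirantizes to the fricative [f]. /t/ is a stop between vowels /i/ and /a/, so it spirantizes to the fricative [s]. /voipiheita/ → voifiheisa.
Rule 2 (high vowel syncope): /i/ is a high vowel flanked by voiceless consonants /f/ and /h/, so it deletes. /voifiheisa/ → voifheisa.
Rule 3 (intervocalic voicing): no segment meets the environment; /voifheisa/ is unchanged.

voifheisa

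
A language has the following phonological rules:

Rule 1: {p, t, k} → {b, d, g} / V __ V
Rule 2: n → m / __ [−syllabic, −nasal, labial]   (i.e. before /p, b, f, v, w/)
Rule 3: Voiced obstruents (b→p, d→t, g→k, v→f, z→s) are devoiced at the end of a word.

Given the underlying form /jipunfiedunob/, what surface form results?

Rule 1 (intervocalic voicing): /p/ is a voiceless stop between vowels /i/ and /u/, so it voices to [b]. /jipunfiedunob/ → jibunfiedunob.
Rule 2 (nasal place assimilation): /n/ precedes the labial consonant /f/, so it assimilates in place to [m]. /jibunfiedunob/ → jibumfiedunob.
Rule 3 (final devoicing): /b/ is a voiced obstruent in word-final position, so it devoices to [p]. /jibumfiedunob/ → jibumfiedunop.

jibumfiedunop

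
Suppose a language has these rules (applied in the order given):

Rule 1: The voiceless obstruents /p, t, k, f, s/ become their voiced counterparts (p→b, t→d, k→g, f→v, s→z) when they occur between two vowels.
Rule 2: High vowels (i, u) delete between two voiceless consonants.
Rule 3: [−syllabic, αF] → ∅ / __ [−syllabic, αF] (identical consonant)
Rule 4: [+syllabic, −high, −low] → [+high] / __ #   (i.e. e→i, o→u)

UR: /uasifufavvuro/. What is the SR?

uazivuvavuru

Rule 1 (intervocalic voicing): /s/ is a voiceless obstruent between vowels /a/ and /i/, so it voices to [z]. /f/ is a voiceless obstruent between vowels /i/ and /u/, so it voices to [v]. /f/ is a voiceless obstruent between vowels /u/ and /a/, so it voices to [v]. /uasifufavvuro/ → uazivuvavvuro.
Rule 2 (high vowel syncope): no segment meets the environment; /uazivuvavvuro/ is unchanged.
Rule 3 (degemination): /vv/ is a geminate; the first /v/ deletes. /uazivuvavvuro/ → uazivuvavuro.
Rule 4 (final vowel raising): /o/ is a mid vowel in word-final position, so it raises to [u]. /uazivuvavuro/ → uazivuvavuru.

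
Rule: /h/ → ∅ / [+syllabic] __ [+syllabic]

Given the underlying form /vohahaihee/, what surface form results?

voaaiee

/h/ occurs between vowels /o/ and /a/, so it deletes.
/h/ occurs between vowels /a/ and /a/, so it deletes.
/h/ occurs between vowels /i/ and /e/, so it deletes.
Surface form: [voaaiee].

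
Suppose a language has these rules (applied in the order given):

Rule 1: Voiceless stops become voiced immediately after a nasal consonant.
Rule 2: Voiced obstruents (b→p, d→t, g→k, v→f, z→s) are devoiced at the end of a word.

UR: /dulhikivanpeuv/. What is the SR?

dulhikivanbeuf

Rule 1 (post-nasal voicing): /p/ is a voiceless stop immediately after the nasal /n/, so it voices to [b]. /dulhikivanpeuv/ → dulhikivanbeuv.
Rule 2 (final devoicing): /v/ is a voiced obstruent in word-final position, so it devoices to [f]. /dulhikivanbeuv/ → dulhikivanbeuf.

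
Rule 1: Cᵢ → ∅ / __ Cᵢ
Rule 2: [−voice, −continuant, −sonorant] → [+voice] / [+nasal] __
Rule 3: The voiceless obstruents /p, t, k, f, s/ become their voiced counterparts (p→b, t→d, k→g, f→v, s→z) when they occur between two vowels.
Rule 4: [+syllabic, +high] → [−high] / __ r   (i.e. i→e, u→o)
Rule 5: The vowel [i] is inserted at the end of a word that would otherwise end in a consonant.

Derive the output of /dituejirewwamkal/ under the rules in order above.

diduejerewamgali

Rule 1 (degemination): /ww/ is a geminate; the first /w/ deletes. /dituejirewwamkal/ → dituejirewamkal.
Rule 2 (post-nasal voicing): /k/ is a voiceless stop immediately after the nasal /m/, so it voices to [g]. /dituejirewamkal/ → dituejirewamgal.
Rule 3 (intervocalic voicing): /t/ is a voiceless obstruent between vowels /i/ and /u/, so it voices to [d]. /dituejirewamgal/ → diduejirewamgal.
Rule 4 (pre-rhotic lowering): /i/ is a high vowel immediately before /r/, so it lowers to [e]. /diduejirewamgal/ → diduejerewamgal.
Rule 5 (final i-epenthesis): the form ends in the consonant /l/, so [i] is inserted word-finally. /diduejerewamgal/ → diduejerewamgali.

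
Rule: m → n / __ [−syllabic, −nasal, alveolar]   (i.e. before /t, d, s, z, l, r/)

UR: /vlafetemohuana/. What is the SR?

No segment of /vlafetemohuana/ meets the structural description of the rule, so the form surfaces unchanged.

vlafetemohuana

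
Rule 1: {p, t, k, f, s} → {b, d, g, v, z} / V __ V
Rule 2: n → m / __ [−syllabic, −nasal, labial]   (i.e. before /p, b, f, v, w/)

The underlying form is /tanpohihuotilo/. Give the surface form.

tampohihuodilo

Rule 1 (intervocalic voicing): /t/ is a voiceless obstruent between vowels /o/ and /i/, so it voices to [d]. /tanpohihuotilo/ → tanpohihuodilo.
Rule 2 (nasal place assimilation): /n/ precedes the labial consonant /p/, so it assimilates in place to [m]. /tanpohihuodilo/ → tampohihuodilo.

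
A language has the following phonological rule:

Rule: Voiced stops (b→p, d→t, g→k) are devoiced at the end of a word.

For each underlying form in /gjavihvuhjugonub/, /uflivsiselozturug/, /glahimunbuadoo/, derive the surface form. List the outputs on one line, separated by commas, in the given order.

gjavihvuhjugonup, uflivsiselozturuk, glahimunbuadoo

/gjavihvuhjugonub/: /b/ is a voiced stop in word-final position, so it devoices to [p]. → [gjavihvuhjugonup].
/uflivsiselozturug/: /g/ is a voiced stop in word-final position, so it devoices to [k]. → [uflivsiselozturuk].
/glahimunbuadoo/: the rule's environment is not met; surfaces unchanged as [glahimunbuadoo].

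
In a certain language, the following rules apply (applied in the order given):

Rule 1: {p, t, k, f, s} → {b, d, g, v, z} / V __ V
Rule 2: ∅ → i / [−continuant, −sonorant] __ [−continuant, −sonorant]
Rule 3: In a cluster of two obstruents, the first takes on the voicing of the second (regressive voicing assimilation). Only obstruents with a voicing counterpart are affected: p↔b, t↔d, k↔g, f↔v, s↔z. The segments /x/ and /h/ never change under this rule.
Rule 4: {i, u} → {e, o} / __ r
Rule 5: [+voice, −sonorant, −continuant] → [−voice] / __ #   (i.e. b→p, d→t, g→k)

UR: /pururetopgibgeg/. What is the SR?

Rule 1 (intervocalic voicing): /t/ is a voiceless obstruent between vowels /e/ and /o/, so it voices to [d]. /pururetopgibgeg/ → pururedopgibgeg.
Rule 2 (stop-cluster i-epenthesis): /p/ and /g/ form a stop–stop cluster, so [i] is inserted between them. /b/ and /g/ form a stop–stop cluster, so [i] is inserted between them. /pururedopgibgeg/ → pururedopigibigeg.
Rule 3 (regressive voicing assimilation): no segment meets the environment; /pururedopigibigeg/ is unchanged.
Rule 4 (pre-rhotic lowering): /u/ is a high vowel immediately before /r/, so it lowers to [o]. /u/ is a high vowel immediately before /r/, so it lowers to [o]. /pururedopigibigeg/ → pororedopigibigeg.
Rule 5 (final devoicing): /g/ is a voiced stop in word-final position, so it devoices to [k]. /pororedopigibigeg/ → pororedopigibigek.

pororedopigibigek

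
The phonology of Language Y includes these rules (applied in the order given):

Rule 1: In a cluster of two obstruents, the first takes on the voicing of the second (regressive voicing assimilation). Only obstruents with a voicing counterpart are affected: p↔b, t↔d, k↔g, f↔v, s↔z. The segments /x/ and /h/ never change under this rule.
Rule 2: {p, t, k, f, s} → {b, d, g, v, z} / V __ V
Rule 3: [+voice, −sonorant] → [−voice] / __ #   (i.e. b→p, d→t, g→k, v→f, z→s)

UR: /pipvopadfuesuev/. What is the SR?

pibvobatfuezuef

Rule 1 (regressive voicing assimilation): /p/ precedes the voiced obstruent /v/, so it voices to [b] by assimilation. /d/ precedes the voiceless obstruent /f/, so it devoices to [t] by assimilation. /pipvopadfuesuev/ → pibvopatfuesuev.
Rule 2 (intervocalic voicing): /p/ is a voiceless obstruent between vowels /o/ and /a/, so it voices to [b]. /s/ is a voiceless obstruent between vowels /e/ and /u/, so it voices to [z]. /pibvopatfuesuev/ → pibvobatfuezuev.
Rule 3 (final devoicing): /v/ is a voiced obstruent in word-final position, so it devoices to [f]. /pibvobatfuezuev/ → pibvobatfuezuef.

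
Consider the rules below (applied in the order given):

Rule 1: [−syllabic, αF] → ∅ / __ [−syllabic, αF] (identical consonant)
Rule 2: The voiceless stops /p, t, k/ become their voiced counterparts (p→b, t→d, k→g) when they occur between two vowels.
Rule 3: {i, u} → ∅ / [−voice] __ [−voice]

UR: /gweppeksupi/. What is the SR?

gwebeksubi

Rule 1 (degemination): /pp/ is a geminate; the first /p/ deletes. /gweppeksupi/ → gwepeksupi.
Rule 2 (intervocalic voicing): /p/ is a voiceless stop between vowels /e/ and /e/, so it voices to [b]. /p/ is a voiceless stop between vowels /u/ and /i/, so it voices to [b]. /gwepeksupi/ → gwebeksubi.
Rule 3 (high vowel syncope): no segment meets the environment; /gwebeksubi/ is unchanged.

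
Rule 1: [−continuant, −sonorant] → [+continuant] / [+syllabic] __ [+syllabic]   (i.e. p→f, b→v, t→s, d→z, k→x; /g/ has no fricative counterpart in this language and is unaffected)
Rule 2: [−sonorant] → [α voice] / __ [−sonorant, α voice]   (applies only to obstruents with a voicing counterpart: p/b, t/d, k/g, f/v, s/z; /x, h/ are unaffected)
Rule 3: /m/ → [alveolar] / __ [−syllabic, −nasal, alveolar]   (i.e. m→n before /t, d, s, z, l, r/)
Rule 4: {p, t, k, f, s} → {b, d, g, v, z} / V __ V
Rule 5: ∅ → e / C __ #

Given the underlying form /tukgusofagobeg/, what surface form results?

tugguzovagovege

Rule 1 (intervocalic spirantization): /b/ is a stop between vowels /o/ and /e/, so it spirantizes to the fricative [v]. /tukgusofagobeg/ → tukgusofagoveg.
Rule 2 (regressive voicing assimilation): /k/ precedes the voiced obstruent /g/, so it voices to [g] by assimilation. /tukgusofagoveg/ → tuggusofagoveg.
Rule 3 (nasal place assimilation): no segment meets the environment; /tuggusofagoveg/ is unchanged.
Rule 4 (intervocalic voicing): /s/ is a voiceless obstruent between vowels /u/ and /o/, so it voices to [z]. /f/ is a voiceless obstruent between vowels /o/ and /a/, so it voices to [v]. /tuggusofagoveg/ → tugguzovagoveg.
Rule 5 (final e-epenthesis): the form ends in the consonant /g/, so [e] is inserted word-finally. /tugguzovagoveg/ → tugguzovagovege.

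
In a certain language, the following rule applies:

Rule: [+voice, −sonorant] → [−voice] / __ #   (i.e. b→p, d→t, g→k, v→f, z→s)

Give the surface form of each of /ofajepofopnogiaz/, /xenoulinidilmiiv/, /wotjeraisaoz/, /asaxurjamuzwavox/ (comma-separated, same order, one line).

ofajepofopnogias, xenoulinidilmiif, wotjeraisaos, asaxurjamuzwavox

/ofajepofopnogiaz/: /z/ is a voiced obstruent in word-final position, so it devoices to [s]. → [ofajepofopnogias].
/xenoulinidilmiiv/: /v/ is a voiced obstruent in word-final position, so it devoices to [f]. → [xenoulinidilmiif].
/wotjeraisaoz/: /z/ is a voiced obstruent in word-final position, so it devoices to [s]. → [wotjeraisaos].
/asaxurjamuzwavox/: the rule's environment is not met; surfaces unchanged as [asaxurjamuzwavox].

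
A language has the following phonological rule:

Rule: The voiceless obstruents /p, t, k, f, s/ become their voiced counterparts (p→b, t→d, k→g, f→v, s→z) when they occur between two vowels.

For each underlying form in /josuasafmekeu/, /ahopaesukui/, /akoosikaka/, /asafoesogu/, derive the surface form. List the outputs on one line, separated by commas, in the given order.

/josuasafmekeu/: /s/ is a voiceless obstruent between vowels /o/ and /u/, so it voices to [z]. /s/ is a voiceless obstruent between vowels /a/ and /a/, so it voices to [z]. /k/ is a voiceless obstruent between vowels /e/ and /e/, so it voices to [g]. → [jozuazafmegeu].
/ahopaesukui/: /p/ is a voiceless obstruent between vowels /o/ and /a/, so it voices to [b]. /s/ is a voiceless obstruent between vowels /e/ and /u/, so it voices to [z]. /k/ is a voiceless obstruent between vowels /u/ and /u/, so it voices to [g]. → [ahobaezugui].
/akoosikaka/: /k/ is a voiceless obstruent between vowels /a/ and /o/, so it voices to [g]. /s/ is a voiceless obstruent between vowels /o/ and /i/, so it voices to [z]. /k/ is a voiceless obstruent between vowels /i/ and /a/, so it voices to [g]. /k/ is a voiceless obstruent between vowels /a/ and /a/, so it voices to [g]. → [agoozigaga].
/asafoesogu/: /s/ is a voiceless obstruent between vowels /a/ and /a/, so it voices to [z]. /f/ is a voiceless obstruent between vowels /a/ and /o/, so it voices to [v]. /s/ is a voiceless obstruent between vowels /e/ and /o/, so it voices to [z]. → [azavoezogu].

jozuazafmegeu, ahobaezugui, agoozigaga, azavoezogu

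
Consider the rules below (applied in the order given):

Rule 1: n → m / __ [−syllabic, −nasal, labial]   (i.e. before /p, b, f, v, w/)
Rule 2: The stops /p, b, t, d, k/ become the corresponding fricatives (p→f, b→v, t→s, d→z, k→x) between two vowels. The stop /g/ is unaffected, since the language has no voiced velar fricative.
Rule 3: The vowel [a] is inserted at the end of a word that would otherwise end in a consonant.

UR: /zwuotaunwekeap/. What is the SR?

Rule 1 (nasal place assimilation): /n/ precedes the labial consonant /w/, so it assimilates in place to [m]. /zwuotaunwekeap/ → zwuotaumwekeap.
Rule 2 (intervocalic spirantization): /t/ is a stop between vowels /o/ and /a/, so it spirantizes to the fricative [s]. /k/ is a stop between vowels /e/ and /e/, so it spirantizes to the fricative [x]. /zwuotaumwekeap/ → zwuosaumwexeap.
Rule 3 (final a-epenthesis): the form ends in the consonant /p/, so [a] is inserted word-finally. /zwuosaumwexeap/ → zwuosaumwexeapa.

zwuosaumwexeapa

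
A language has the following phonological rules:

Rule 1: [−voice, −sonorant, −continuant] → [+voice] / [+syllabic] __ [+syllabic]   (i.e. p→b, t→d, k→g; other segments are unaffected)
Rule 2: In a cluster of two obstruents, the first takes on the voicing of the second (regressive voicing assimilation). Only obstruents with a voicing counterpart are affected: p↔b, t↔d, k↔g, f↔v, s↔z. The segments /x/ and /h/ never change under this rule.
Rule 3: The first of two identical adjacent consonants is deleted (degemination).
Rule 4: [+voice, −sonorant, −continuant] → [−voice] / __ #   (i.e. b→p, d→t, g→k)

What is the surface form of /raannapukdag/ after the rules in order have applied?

Rule 1 (intervocalic voicing): /p/ is a voiceless stop between vowels /a/ and /u/, so it voices to [b]. /raannapukdag/ → raannabukdag.
Rule 2 (regressive voicing assimilation): /k/ precedes the voiced obstruent /d/, so it voices to [g] by assimilation. /raannabukdag/ → raannabugdag.
Rule 3 (degemination): /nn/ is a geminate; the first /n/ deletes. /raannabugdag/ → raanabugdag.
Rule 4 (final devoicing): /g/ is a voiced stop in word-final position, so it devoices to [k]. /raanabugdag/ → raanabugdak.

raanabugdak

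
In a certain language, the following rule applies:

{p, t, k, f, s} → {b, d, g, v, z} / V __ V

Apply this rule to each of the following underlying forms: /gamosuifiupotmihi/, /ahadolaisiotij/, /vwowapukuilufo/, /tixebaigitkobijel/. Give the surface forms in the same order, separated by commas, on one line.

gamozuiviubotmihi, ahadolaiziodij, vwowabuguiluvo, tixebaigitkobijel

/gamosuifiupotmihi/: /s/ is a voiceless obstruent between vowels /o/ and /u/, so it voices to [z]. /f/ is a voiceless obstruent between vowels /i/ and /i/, so it voices to [v]. /p/ is a voiceless obstruent between vowels /u/ and /o/, so it voices to [b]. → [gamozuiviubotmihi].
/ahadolaisiotij/: /s/ is a voiceless obstruent between vowels /i/ and /i/, so it voices to [z]. /t/ is a voiceless obstruent between vowels /o/ and /i/, so it voices to [d]. → [ahadolaiziodij].
/vwowapukuilufo/: /p/ is a voiceless obstruent between vowels /a/ and /u/, so it voices to [b]. /k/ is a voiceless obstruent between vowels /u/ and /u/, so it voices to [g]. /f/ is a voiceless obstruent between vowels /u/ and /o/, so it voices to [v]. → [vwowabuguiluvo].
/tixebaigitkobijel/: the rule's environment is not met; surfaces unchanged as [tixebaigitkobijel].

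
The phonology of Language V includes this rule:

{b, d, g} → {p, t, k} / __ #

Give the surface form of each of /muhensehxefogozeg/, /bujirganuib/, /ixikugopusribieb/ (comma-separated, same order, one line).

/muhensehxefogozeg/: /g/ is a voiced stop in word-final position, so it devoices to [k]. → [muhensehxefogozek].
/bujirganuib/: /b/ is a voiced stop in word-final position, so it devoices to [p]. → [bujirganuip].
/ixikugopusribieb/: /b/ is a voiced stop in word-final position, so it devoices to [p]. → [ixikugopusribiep].

muhensehxefogozek, bujirganuip, ixikugopusribiep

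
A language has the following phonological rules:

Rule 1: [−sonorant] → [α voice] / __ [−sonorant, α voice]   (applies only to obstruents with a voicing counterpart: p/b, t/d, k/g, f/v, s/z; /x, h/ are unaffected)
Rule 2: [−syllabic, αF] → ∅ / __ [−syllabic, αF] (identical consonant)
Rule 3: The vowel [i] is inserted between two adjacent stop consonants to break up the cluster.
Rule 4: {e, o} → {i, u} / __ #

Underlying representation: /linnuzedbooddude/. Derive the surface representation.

linuzediboodudi

Rule 1 (regressive voicing assimilation): no segment meets the environment; /linnuzedbooddude/ is unchanged.
Rule 2 (degemination): /nn/ is a geminate; the first /n/ deletes. /dd/ is a geminate; the first /d/ deletes. /linnuzedbooddude/ → linuzedboodude.
Rule 3 (stop-cluster i-epenthesis): /d/ and /b/ form a stop–stop cluster, so [i] is inserted between them. /linuzedboodude/ → linuzediboodude.
Rule 4 (final vowel raising): /e/ is a mid vowel in word-final position, so it raises to [i]. /linuzediboodude/ → linuzediboodudi.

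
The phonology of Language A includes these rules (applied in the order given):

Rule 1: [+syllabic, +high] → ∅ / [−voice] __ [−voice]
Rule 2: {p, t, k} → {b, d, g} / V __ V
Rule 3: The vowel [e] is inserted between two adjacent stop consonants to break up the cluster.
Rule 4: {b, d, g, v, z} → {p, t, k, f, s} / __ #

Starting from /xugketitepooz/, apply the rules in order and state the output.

xugeketeteboos

Rule 1 (high vowel syncope): /i/ is a high vowel flanked by voiceless consonants /t/ and /t/, so it deletes. /xugketitepooz/ → xugkettepooz.
Rule 2 (intervocalic voicing): /p/ is a voiceless stop between vowels /e/ and /o/, so it voices to [b]. /xugkettepooz/ → xugkettebooz.
Rule 3 (stop-cluster e-epenthesis): /g/ and /k/ form a stop–stop cluster, so [e] is inserted between them. /t/ and /t/ form a stop–stop cluster, so [e] is inserted between them. /xugkettebooz/ → xugeketetebooz.
Rule 4 (final devoicing): /z/ is a voiced obstruent in word-final position, so it devoices to [s]. /xugeketetebooz/ → xugeketeteboos.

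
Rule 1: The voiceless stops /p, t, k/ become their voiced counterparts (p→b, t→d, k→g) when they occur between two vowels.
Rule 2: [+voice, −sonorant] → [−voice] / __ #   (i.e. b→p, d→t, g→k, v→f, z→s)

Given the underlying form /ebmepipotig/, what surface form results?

Rule 1 (intervocalic voicing): /p/ is a voiceless stop between vowels /e/ and /i/, so it voices to [b]. /p/ is a voiceless stop between vowels /i/ and /o/, so it voices to [b]. /t/ is a voiceless stop between vowels /o/ and /i/, so it voices to [d]. /ebmepipotig/ → ebmebibodig.
Rule 2 (final devoicing): /g/ is a voiced obstruent in word-final position, so it devoices to [k]. /ebmebibodig/ → ebmebibodik.

ebmebibodik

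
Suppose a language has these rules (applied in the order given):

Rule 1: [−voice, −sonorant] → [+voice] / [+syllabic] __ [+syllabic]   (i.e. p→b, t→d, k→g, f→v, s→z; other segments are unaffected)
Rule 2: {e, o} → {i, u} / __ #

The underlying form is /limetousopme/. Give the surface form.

Rule 1 (intervocalic voicing): /t/ is a voiceless obstruent between vowels /e/ and /o/, so it voices to [d]. /s/ is a voiceless obstruent between vowels /u/ and /o/, so it voices to [z]. /limetousopme/ → limedouzopme.
Rule 2 (final vowel raising): /e/ is a mid vowel in word-final position, so it raises to [i]. /limedouzopme/ → limedouzopmi.

limedouzopmi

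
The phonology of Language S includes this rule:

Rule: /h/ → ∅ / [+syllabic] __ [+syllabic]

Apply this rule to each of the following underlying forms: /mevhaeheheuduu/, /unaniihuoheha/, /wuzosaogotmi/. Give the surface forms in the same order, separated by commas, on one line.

/mevhaeheheuduu/: /h/ occurs between vowels /e/ and /e/, so it deletes. /h/ occurs between vowels /e/ and /e/, so it deletes. → [mevhaeeeuduu].
/unaniihuoheha/: /h/ occurs between vowels /i/ and /u/, so it deletes. /h/ occurs between vowels /o/ and /e/, so it deletes. /h/ occurs between vowels /e/ and /a/, so it deletes. → [unaniiuoea].
/wuzosaogotmi/: the rule's environment is not met; surfaces unchanged as [wuzosaogotmi].

mevhaeeeuduu, unaniiuoea, wuzosaogotmi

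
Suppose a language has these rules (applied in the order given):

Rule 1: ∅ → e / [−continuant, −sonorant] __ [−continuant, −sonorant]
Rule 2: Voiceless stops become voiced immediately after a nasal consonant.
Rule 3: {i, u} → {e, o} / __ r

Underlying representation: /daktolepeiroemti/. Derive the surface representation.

Rule 1 (stop-cluster e-epenthesis): /k/ and /t/ form a stop–stop cluster, so [e] is inserted between them. /daktolepeiroemti/ → daketolepeiroemti.
Rule 2 (post-nasal voicing): /t/ is a voiceless stop immediately after the nasal /m/, so it voices to [d]. /daketolepeiroemti/ → daketolepeiroemdi.
Rule 3 (pre-rhotic lowering): /i/ is a high vowel immediately before /r/, so it lowers to [e]. /daketolepeiroemdi/ → daketolepeeroemdi.

daketolepeeroemdi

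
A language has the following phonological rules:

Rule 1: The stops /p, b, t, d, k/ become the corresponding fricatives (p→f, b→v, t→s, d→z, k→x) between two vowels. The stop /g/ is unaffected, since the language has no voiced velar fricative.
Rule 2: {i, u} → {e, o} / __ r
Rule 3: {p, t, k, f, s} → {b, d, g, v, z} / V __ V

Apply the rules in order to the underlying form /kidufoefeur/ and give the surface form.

kizuvoeveor

Rule 1 (intervocalic spirantization): /d/ is a stop between vowels /i/ and /u/, so it spirantizes to the fricative [z]. /kidufoefeur/ → kizufoefeur.
Rule 2 (pre-rhotic lowering): /u/ is a high vowel immediately before /r/, so it lowers to [o]. /kizufoefeur/ → kizufoefeor.
Rule 3 (intervocalic voicing): /f/ is a voiceless obstruent between vowels /u/ and /o/, so it voices to [v]. /f/ is a voiceless obstruent between vowels /e/ and /e/, so it voices to [v]. /kizufoefeor/ → kizuvoeveor.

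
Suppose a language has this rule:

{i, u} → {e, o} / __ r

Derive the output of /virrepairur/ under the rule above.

verrepaeror

/i/ is a high vowel immediately before /r/, so it lowers to [e].
/i/ is a high vowel immediately before /r/, so it lowers to [e].
/u/ is a high vowel immediately before /r/, so it lowers to [o].
Surface form: [verrepaeror].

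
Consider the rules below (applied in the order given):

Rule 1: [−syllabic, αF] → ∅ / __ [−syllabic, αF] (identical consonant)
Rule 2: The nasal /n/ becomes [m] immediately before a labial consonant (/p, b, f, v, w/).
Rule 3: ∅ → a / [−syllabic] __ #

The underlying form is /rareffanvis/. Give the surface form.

rarefamvisa

Rule 1 (degemination): /ff/ is a geminate; the first /f/ deletes. /rareffanvis/ → rarefanvis.
Rule 2 (nasal place assimilation): /n/ precedes the labial consonant /v/, so it assimilates in place to [m]. /rarefanvis/ → rarefamvis.
Rule 3 (final a-epenthesis): the form ends in the consonant /s/, so [a] is inserted word-finally. /rarefamvis/ → rarefamvisa.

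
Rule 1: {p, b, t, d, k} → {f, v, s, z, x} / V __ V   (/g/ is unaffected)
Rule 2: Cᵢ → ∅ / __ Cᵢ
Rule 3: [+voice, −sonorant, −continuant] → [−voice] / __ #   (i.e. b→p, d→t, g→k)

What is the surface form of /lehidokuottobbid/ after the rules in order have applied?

lehizoxuotobit

Rule 1 (intervocalic spirantization): /d/ is a stop between vowels /i/ and /o/, so it spirantizes to the fricative [z]. /k/ is a stop between vowels /o/ and /u/, so it spirantizes to the fricative [x]. /lehidokuottobbid/ → lehizoxuottobbid.
Rule 2 (degemination): /tt/ is a geminate; the first /t/ deletes. /bb/ is a geminate; the first /b/ deletes. /lehizoxuottobbid/ → lehizoxuotobid.
Rule 3 (final devoicing): /d/ is a voiced stop in word-final position, so it devoices to [t]. /lehizoxuotobid/ → lehizoxuotobit.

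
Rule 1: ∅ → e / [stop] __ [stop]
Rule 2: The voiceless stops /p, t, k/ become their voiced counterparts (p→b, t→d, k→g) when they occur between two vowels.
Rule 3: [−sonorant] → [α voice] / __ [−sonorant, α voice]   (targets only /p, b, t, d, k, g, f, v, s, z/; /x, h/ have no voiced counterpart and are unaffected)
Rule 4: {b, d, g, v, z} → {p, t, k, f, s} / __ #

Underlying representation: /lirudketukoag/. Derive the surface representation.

Rule 1 (stop-cluster e-epenthesis): /d/ and /k/ form a stop–stop cluster, so [e] is inserted between them. /lirudketukoag/ → lirudeketukoag.
Rule 2 (intervocalic voicing): /k/ is a voiceless stop between vowels /e/ and /e/, so it voices to [g]. /t/ is a voiceless stop between vowels /e/ and /u/, so it voices to [d]. /k/ is a voiceless stop between vowels /u/ and /o/, so it voices to [g]. /lirudeketukoag/ → lirudegedugoag.
Rule 3 (regressive voicing assimilation): no segment meets the environment; /lirudegedugoag/ is unchanged.
Rule 4 (final devoicing): /g/ is a voiced obstruent in word-final position, so it devoices to [k]. /lirudegedugoag/ → lirudegedugoak.

lirudegedugoak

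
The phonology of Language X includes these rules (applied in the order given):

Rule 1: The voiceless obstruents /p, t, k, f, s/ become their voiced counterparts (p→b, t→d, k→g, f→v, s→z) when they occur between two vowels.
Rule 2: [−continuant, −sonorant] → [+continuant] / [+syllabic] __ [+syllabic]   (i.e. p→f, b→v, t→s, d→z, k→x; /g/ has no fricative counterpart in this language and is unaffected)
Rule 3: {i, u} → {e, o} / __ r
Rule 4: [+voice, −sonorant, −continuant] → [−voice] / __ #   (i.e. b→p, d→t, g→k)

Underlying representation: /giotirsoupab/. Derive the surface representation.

giozersouvap

Rule 1 (intervocalic voicing): /t/ is a voiceless obstruent between vowels /o/ and /i/, so it voices to [d]. /p/ is a voiceless obstruent between vowels /u/ and /a/, so it voices to [b]. /giotirsoupab/ → giodirsoubab.
Rule 2 (intervocalic spirantization): /d/ is a stop between vowels /o/ and /i/, so it spirantizes to the fricative [z]. /b/ is a stop between vowels /u/ and /a/, so it spirantizes to the fricative [v]. /giodirsoubab/ → giozirsouvab.
Rule 3 (pre-rhotic lowering): /i/ is a high vowel immediately before /r/, so it lowers to [e]. /giozirsouvab/ → giozersouvab.
Rule 4 (final devoicing): /b/ is a voiced stop in word-final position, so it devoices to [p]. /giozersouvab/ → giozersouvap.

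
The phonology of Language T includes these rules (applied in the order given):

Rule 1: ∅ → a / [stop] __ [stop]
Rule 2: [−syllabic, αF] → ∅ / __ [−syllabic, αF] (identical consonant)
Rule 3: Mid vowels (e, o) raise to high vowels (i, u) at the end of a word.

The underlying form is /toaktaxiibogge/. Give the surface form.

Rule 1 (stop-cluster a-epenthesis): /k/ and /t/ form a stop–stop cluster, so [a] is inserted between them. /g/ and /g/ form a stop–stop cluster, so [a] is inserted between them. /toaktaxiibogge/ → toakataxiibogage.
Rule 2 (degemination): no segment meets the environment; /toakataxiibogage/ is unchanged.
Rule 3 (final vowel raising): /e/ is a mid vowel in word-final position, so it raises to [i]. /toakataxiibogage/ → toakataxiibogagi.

toakataxiibogagi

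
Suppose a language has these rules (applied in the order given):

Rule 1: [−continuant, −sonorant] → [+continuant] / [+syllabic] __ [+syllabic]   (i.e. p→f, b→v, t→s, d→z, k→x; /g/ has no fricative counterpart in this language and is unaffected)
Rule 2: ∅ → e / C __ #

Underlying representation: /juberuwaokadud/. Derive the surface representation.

juveruwaoxazude

Rule 1 (intervocalic spirantization): /b/ is a stop between vowels /u/ and /e/, so it spirantizes to the fricative [v]. /k/ is a stop between vowels /o/ and /a/, so it spirantizes to the fricative [x]. /d/ is a stop between vowels /a/ and /u/, so it spirantizes to the fricative [z]. /juberuwaokadud/ → juveruwaoxazud.
Rule 2 (final e-epenthesis): the form ends in the consonant /d/, so [e] is inserted word-finally. /juveruwaoxazud/ → juveruwaoxazude.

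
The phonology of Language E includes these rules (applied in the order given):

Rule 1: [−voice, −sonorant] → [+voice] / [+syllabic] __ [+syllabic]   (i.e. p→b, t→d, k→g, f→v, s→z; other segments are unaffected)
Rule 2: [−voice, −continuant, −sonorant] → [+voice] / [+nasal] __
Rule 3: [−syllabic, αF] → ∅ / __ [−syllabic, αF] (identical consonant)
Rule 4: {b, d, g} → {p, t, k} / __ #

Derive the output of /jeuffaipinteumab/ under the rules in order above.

Rule 1 (intervocalic voicing): /p/ is a voiceless obstruent between vowels /i/ and /i/, so it voices to [b]. /jeuffaipinteumab/ → jeuffaibinteumab.
Rule 2 (post-nasal voicing): /t/ is a voiceless stop immediately after the nasal /n/, so it voices to [d]. /jeuffaibinteumab/ → jeuffaibindeumab.
Rule 3 (degemination): /ff/ is a geminate; the first /f/ deletes. /jeuffaibindeumab/ → jeufaibindeumab.
Rule 4 (final devoicing): /b/ is a voiced stop in word-final position, so it devoices to [p]. /jeufaibindeumab/ → jeufaibindeumap.

jeufaibindeumap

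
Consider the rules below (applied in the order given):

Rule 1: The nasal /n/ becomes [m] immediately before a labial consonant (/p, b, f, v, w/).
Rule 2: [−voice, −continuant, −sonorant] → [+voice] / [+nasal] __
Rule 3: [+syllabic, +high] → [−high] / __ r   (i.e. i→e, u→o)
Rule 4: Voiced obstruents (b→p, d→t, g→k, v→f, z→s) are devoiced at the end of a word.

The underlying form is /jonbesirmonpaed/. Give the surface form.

Rule 1 (nasal place assimilation): /n/ precedes the labial consonant /b/, so it assimilates in place to [m]. /n/ precedes the labial consonant /p/, so it assimilates in place to [m]. /jonbesirmonpaed/ → jombesirmompaed.
Rule 2 (post-nasal voicing): /p/ is a voiceless stop immediately after the nasal /m/, so it voices to [b]. /jombesirmompaed/ → jombesirmombaed.
Rule 3 (pre-rhotic lowering): /i/ is a high vowel immediately before /r/, so it lowers to [e]. /jombesirmombaed/ → jombesermombaed.
Rule 4 (final devoicing): /d/ is a voiced obstruent in word-final position, so it devoices to [t]. /jombesermombaed/ → jombesermombaet.

jombesermombaet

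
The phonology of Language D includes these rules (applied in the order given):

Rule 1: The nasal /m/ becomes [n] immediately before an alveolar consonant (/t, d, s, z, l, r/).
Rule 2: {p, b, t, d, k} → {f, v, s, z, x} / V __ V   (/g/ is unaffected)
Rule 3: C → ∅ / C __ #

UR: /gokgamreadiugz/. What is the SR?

gokganreaziug

Rule 1 (nasal place assimilation): /m/ precedes the alveolar consonant /r/, so it assimilates in place to [n]. /gokgamreadiugz/ → gokganreadiugz.
Rule 2 (intervocalic spirantization): /d/ is a stop between vowels /a/ and /i/, so it spirantizes to the fricative [z]. /gokganreadiugz/ → gokganreaziugz.
Rule 3 (final cluster simplification): /z/ is the second consonant of a word-final cluster /gz/, so it deletes. /gokganreaziugz/ → gokganreaziug.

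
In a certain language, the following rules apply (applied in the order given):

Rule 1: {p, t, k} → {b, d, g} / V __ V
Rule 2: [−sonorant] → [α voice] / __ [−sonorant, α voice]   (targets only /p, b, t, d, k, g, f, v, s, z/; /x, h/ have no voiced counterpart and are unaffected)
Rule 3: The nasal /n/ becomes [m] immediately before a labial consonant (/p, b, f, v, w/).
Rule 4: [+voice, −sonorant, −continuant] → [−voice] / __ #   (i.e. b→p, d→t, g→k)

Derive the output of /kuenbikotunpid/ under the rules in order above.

kuembigodumpit

Rule 1 (intervocalic voicing): /k/ is a voiceless stop between vowels /i/ and /o/, so it voices to [g]. /t/ is a voiceless stop between vowels /o/ and /u/, so it voices to [d]. /kuenbikotunpid/ → kuenbigodunpid.
Rule 2 (regressive voicing assimilation): no segment meets the environment; /kuenbigodunpid/ is unchanged.
Rule 3 (nasal place assimilation): /n/ precedes the labial consonant /b/, so it assimilates in place to [m]. /n/ precedes the labial consonant /p/, so it assimilates in place to [m]. /kuenbigodunpid/ → kuembigodumpid.
Rule 4 (final devoicing): /d/ is a voiced stop in word-final position, so it devoices to [t]. /kuembigodumpid/ → kuembigodumpit.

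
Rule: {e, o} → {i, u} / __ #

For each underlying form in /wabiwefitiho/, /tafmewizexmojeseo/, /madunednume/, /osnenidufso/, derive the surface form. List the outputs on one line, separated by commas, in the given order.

wabiwefitihu, tafmewizexmojeseu, madunednumi, osnenidufsu

/wabiwefitiho/: /o/ is a mid vowel in word-final position, so it raises to [u]. → [wabiwefitihu].
/tafmewizexmojeseo/: /o/ is a mid vowel in word-final position, so it raises to [u]. → [tafmewizexmojeseu].
/madunednume/: /e/ is a mid vowel in word-final position, so it raises to [i]. → [madunednumi].
/osnenidufso/: /o/ is a mid vowel in word-final position, so it raises to [u]. → [osnenidufsu].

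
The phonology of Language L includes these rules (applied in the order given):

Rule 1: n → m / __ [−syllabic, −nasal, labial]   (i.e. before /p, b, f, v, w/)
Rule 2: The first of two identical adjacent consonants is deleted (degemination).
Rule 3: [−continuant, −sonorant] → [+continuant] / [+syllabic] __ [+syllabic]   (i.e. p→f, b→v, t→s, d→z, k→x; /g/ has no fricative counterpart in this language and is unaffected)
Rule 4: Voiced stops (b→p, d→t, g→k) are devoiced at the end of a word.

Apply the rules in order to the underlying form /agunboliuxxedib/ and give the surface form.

Rule 1 (nasal place assimilation): /n/ precedes the labial consonant /b/, so it assimilates in place to [m]. /agunboliuxxedib/ → agumboliuxxedib.
Rule 2 (degemination): /xx/ is a geminate; the first /x/ deletes. /agumboliuxxedib/ → agumboliuxedib.
Rule 3 (intervocalic spirantization): /d/ is a stop between vowels /e/ and /i/, so it spirantizes to the fricative [z]. /agumboliuxedib/ → agumboliuxezib.
Rule 4 (final devoicing): /b/ is a voiced stop in word-final position, so it devoices to [p]. /agumboliuxezib/ → agumboliuxezip.

agumboliuxezip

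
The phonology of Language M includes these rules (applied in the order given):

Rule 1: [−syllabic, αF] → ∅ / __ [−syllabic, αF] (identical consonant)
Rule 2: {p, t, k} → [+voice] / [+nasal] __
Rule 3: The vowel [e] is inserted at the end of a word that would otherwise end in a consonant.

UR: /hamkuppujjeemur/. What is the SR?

hamgupujeemure

Rule 1 (degemination): /pp/ is a geminate; the first /p/ deletes. /jj/ is a geminate; the first /j/ deletes. /hamkuppujjeemur/ → hamkupujeemur.
Rule 2 (post-nasal voicing): /k/ is a voiceless stop immediately after the nasal /m/, so it voices to [g]. /hamkupujeemur/ → hamgupujeemur.
Rule 3 (final e-epenthesis): the form ends in the consonant /r/, so [e] is inserted word-finally. /hamgupujeemur/ → hamgupujeemure.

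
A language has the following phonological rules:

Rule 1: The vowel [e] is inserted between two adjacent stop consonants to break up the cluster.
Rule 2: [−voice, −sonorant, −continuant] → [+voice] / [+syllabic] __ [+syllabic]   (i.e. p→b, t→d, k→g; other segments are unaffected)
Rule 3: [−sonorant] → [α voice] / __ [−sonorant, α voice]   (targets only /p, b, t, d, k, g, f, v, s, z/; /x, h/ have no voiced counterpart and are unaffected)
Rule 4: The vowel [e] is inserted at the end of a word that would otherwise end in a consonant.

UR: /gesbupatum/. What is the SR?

Rule 1 (stop-cluster e-epenthesis): no segment meets the environment; /gesbupatum/ is unchanged.
Rule 2 (intervocalic voicing): /p/ is a voiceless stop between vowels /u/ and /a/, so it voices to [b]. /t/ is a voiceless stop between vowels /a/ and /u/, so it voices to [d]. /gesbupatum/ → gesbubadum.
Rule 3 (regressive voicing assimilation): /s/ precedes the voiced obstruent /b/, so it voices to [z] by assimilation. /gesbubadum/ → gezbubadum.
Rule 4 (final e-epenthesis): the form ends in the consonant /m/, so [e] is inserted word-finally. /gezbubadum/ → gezbubadume.

gezbubadume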